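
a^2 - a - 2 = (a - 2)*(a + 1)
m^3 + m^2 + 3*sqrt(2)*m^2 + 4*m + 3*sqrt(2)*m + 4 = (m + 1)*(m + sqrt(2))*(m + 2*sqrt(2))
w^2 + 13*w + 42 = (w + 6)*(w + 7)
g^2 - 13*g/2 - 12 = (g - 8)*(g + 3/2)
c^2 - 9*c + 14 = (c - 7)*(c - 2)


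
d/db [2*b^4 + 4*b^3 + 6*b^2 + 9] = 4*b*(2*b^2 + 3*b + 3)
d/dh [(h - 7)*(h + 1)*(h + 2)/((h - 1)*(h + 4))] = (h^4 + 6*h^3 - 5*h^2 + 60*h + 118)/(h^4 + 6*h^3 + h^2 - 24*h + 16)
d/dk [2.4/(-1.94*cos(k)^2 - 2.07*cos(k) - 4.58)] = -(9.312*cos(k) + 4.968)*sin(k)/(1.94*cos(k)^2 + 2.07*cos(k) + 4.58)^2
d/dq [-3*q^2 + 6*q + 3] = 6 - 6*q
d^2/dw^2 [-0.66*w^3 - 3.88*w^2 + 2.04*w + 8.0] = -3.96*w - 7.76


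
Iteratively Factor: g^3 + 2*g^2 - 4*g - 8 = (g - 2)*(g^2 + 4*g + 4) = (g - 2)*(g + 2)*(g + 2)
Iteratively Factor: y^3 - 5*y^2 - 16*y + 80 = (y - 5)*(y^2 - 16) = (y - 5)*(y + 4)*(y - 4)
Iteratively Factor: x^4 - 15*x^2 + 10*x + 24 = (x + 1)*(x^3 - x^2 - 14*x + 24) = (x - 3)*(x + 1)*(x^2 + 2*x - 8) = (x - 3)*(x + 1)*(x + 4)*(x - 2)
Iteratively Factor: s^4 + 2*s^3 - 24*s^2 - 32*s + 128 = (s + 4)*(s^3 - 2*s^2 - 16*s + 32) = (s - 2)*(s + 4)*(s^2 - 16) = (s - 2)*(s + 4)^2*(s - 4)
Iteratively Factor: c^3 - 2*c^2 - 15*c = (c)*(c^2 - 2*c - 15) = c*(c + 3)*(c - 5)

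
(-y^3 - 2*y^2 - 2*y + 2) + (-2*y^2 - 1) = -y^3 - 4*y^2 - 2*y + 1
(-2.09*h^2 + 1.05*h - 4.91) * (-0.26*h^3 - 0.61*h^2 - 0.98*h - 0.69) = 0.5434*h^5 + 1.0019*h^4 + 2.6843*h^3 + 3.4082*h^2 + 4.0873*h + 3.3879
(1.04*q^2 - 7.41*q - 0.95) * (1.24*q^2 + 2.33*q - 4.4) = 1.2896*q^4 - 6.7652*q^3 - 23.0193*q^2 + 30.3905*q + 4.18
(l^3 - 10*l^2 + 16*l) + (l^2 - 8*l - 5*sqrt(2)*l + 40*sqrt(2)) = l^3 - 9*l^2 - 5*sqrt(2)*l + 8*l + 40*sqrt(2)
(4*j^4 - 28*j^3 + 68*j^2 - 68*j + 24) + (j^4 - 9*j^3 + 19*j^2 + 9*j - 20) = 5*j^4 - 37*j^3 + 87*j^2 - 59*j + 4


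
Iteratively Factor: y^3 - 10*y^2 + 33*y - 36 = (y - 4)*(y^2 - 6*y + 9) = (y - 4)*(y - 3)*(y - 3)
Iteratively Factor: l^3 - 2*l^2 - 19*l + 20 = (l - 5)*(l^2 + 3*l - 4) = (l - 5)*(l + 4)*(l - 1)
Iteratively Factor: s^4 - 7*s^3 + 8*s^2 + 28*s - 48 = (s + 2)*(s^3 - 9*s^2 + 26*s - 24) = (s - 4)*(s + 2)*(s^2 - 5*s + 6) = (s - 4)*(s - 2)*(s + 2)*(s - 3)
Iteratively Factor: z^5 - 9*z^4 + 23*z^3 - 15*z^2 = (z)*(z^4 - 9*z^3 + 23*z^2 - 15*z) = z*(z - 1)*(z^3 - 8*z^2 + 15*z) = z*(z - 5)*(z - 1)*(z^2 - 3*z) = z^2*(z - 5)*(z - 1)*(z - 3)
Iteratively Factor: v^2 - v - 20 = (v + 4)*(v - 5)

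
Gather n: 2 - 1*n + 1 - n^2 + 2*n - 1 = -n^2 + n + 2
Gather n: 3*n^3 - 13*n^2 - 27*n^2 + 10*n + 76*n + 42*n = 3*n^3 - 40*n^2 + 128*n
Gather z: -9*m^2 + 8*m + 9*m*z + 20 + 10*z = -9*m^2 + 8*m + z*(9*m + 10) + 20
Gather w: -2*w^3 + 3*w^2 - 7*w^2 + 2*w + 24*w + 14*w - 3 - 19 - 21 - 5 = -2*w^3 - 4*w^2 + 40*w - 48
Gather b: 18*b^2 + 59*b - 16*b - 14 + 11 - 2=18*b^2 + 43*b - 5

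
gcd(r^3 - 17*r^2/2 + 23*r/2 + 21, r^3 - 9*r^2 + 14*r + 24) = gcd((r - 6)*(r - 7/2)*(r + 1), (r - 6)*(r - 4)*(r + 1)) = r^2 - 5*r - 6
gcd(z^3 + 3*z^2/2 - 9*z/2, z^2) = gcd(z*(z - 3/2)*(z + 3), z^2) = z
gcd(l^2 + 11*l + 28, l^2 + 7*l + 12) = l + 4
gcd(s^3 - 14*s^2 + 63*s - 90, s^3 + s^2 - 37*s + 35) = s - 5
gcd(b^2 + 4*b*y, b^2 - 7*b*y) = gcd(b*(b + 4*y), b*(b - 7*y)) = b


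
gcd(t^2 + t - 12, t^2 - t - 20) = t + 4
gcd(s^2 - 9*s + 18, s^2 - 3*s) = s - 3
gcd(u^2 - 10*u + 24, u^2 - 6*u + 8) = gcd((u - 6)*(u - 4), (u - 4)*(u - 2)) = u - 4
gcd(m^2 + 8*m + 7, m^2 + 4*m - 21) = m + 7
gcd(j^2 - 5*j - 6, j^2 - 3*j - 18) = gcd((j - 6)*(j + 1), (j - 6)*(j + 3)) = j - 6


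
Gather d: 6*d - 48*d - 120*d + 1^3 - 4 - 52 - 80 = -162*d - 135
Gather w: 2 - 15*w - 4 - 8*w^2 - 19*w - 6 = -8*w^2 - 34*w - 8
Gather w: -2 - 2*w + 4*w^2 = 4*w^2 - 2*w - 2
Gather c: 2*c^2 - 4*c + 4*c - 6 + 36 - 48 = 2*c^2 - 18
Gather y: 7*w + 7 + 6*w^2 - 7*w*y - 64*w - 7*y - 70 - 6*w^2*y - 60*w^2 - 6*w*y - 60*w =-54*w^2 - 117*w + y*(-6*w^2 - 13*w - 7) - 63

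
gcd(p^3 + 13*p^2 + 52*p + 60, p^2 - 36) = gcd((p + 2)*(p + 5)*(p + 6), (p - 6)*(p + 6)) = p + 6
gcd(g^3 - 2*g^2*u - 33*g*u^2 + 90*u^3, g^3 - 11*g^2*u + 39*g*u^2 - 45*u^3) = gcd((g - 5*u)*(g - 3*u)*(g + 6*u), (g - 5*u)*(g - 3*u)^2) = g^2 - 8*g*u + 15*u^2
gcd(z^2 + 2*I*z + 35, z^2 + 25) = z - 5*I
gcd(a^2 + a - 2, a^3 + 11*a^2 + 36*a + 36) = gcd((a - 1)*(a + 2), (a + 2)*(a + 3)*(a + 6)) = a + 2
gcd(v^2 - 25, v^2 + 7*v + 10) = v + 5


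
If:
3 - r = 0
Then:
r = 3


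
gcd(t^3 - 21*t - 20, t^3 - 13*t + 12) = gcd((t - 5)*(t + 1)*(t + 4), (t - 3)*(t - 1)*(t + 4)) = t + 4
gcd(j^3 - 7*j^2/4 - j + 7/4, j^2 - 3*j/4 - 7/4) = j^2 - 3*j/4 - 7/4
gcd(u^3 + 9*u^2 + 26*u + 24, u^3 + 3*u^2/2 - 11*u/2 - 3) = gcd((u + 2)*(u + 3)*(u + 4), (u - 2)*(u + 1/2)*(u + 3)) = u + 3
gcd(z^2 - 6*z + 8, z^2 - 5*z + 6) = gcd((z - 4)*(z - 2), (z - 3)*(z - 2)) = z - 2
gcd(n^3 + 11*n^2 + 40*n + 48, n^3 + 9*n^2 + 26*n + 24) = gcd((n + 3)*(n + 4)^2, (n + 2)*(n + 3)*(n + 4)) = n^2 + 7*n + 12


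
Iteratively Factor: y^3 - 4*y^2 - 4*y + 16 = (y - 2)*(y^2 - 2*y - 8) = (y - 4)*(y - 2)*(y + 2)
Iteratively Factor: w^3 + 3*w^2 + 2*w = (w)*(w^2 + 3*w + 2) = w*(w + 2)*(w + 1)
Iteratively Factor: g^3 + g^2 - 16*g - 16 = (g - 4)*(g^2 + 5*g + 4) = (g - 4)*(g + 4)*(g + 1)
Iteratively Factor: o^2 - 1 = (o + 1)*(o - 1)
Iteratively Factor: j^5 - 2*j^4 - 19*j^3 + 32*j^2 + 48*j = (j)*(j^4 - 2*j^3 - 19*j^2 + 32*j + 48) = j*(j - 4)*(j^3 + 2*j^2 - 11*j - 12) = j*(j - 4)*(j + 4)*(j^2 - 2*j - 3) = j*(j - 4)*(j + 1)*(j + 4)*(j - 3)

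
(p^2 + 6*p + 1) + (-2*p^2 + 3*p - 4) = -p^2 + 9*p - 3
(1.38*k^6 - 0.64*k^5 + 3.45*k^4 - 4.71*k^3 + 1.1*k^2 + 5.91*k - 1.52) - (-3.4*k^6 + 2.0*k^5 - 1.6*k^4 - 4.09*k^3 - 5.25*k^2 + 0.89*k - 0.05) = 4.78*k^6 - 2.64*k^5 + 5.05*k^4 - 0.62*k^3 + 6.35*k^2 + 5.02*k - 1.47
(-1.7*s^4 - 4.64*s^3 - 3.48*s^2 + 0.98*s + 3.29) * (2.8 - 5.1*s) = 8.67*s^5 + 18.904*s^4 + 4.756*s^3 - 14.742*s^2 - 14.035*s + 9.212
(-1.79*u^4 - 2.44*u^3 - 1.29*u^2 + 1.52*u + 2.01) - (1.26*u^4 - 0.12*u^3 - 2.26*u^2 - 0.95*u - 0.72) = -3.05*u^4 - 2.32*u^3 + 0.97*u^2 + 2.47*u + 2.73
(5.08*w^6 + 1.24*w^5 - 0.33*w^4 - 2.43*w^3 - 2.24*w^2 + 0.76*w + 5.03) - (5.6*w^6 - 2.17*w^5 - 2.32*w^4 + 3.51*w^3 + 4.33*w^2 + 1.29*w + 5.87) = -0.52*w^6 + 3.41*w^5 + 1.99*w^4 - 5.94*w^3 - 6.57*w^2 - 0.53*w - 0.84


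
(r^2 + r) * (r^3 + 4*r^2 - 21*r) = r^5 + 5*r^4 - 17*r^3 - 21*r^2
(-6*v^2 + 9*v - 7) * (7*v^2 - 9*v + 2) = -42*v^4 + 117*v^3 - 142*v^2 + 81*v - 14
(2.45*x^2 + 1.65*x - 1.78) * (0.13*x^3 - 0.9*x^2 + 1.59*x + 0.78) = 0.3185*x^5 - 1.9905*x^4 + 2.1791*x^3 + 6.1365*x^2 - 1.5432*x - 1.3884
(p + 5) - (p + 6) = -1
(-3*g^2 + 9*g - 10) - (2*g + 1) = -3*g^2 + 7*g - 11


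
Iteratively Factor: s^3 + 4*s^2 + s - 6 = (s + 2)*(s^2 + 2*s - 3) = (s - 1)*(s + 2)*(s + 3)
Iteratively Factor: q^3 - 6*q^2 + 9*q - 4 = (q - 1)*(q^2 - 5*q + 4) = (q - 4)*(q - 1)*(q - 1)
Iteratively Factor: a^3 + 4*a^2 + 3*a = (a + 1)*(a^2 + 3*a) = (a + 1)*(a + 3)*(a)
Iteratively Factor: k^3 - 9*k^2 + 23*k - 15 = (k - 5)*(k^2 - 4*k + 3) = (k - 5)*(k - 1)*(k - 3)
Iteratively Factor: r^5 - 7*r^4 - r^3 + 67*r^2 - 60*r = (r)*(r^4 - 7*r^3 - r^2 + 67*r - 60) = r*(r - 5)*(r^3 - 2*r^2 - 11*r + 12) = r*(r - 5)*(r + 3)*(r^2 - 5*r + 4) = r*(r - 5)*(r - 1)*(r + 3)*(r - 4)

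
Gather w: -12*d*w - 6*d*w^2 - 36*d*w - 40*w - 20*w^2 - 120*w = w^2*(-6*d - 20) + w*(-48*d - 160)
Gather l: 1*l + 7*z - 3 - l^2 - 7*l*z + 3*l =-l^2 + l*(4 - 7*z) + 7*z - 3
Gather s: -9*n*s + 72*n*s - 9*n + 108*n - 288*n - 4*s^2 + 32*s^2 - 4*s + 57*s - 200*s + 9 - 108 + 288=-189*n + 28*s^2 + s*(63*n - 147) + 189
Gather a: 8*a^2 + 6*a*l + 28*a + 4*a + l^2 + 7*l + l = 8*a^2 + a*(6*l + 32) + l^2 + 8*l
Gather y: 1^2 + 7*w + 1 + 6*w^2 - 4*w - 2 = 6*w^2 + 3*w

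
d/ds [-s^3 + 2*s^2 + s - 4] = -3*s^2 + 4*s + 1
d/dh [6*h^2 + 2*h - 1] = 12*h + 2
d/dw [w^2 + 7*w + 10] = 2*w + 7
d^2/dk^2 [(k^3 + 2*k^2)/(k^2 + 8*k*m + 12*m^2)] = 2*(4*k^2*(k + 2)*(k + 4*m)^2 - k*(k^2 + 2*k + 2*(k + 4*m)*(3*k + 4))*(k^2 + 8*k*m + 12*m^2) + (3*k + 2)*(k^2 + 8*k*m + 12*m^2)^2)/(k^2 + 8*k*m + 12*m^2)^3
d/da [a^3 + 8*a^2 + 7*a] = 3*a^2 + 16*a + 7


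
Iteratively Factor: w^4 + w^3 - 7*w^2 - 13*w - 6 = (w + 1)*(w^3 - 7*w - 6) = (w + 1)^2*(w^2 - w - 6) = (w + 1)^2*(w + 2)*(w - 3)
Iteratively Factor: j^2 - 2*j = (j)*(j - 2)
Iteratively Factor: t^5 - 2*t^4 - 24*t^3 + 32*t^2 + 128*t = (t + 4)*(t^4 - 6*t^3 + 32*t) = (t - 4)*(t + 4)*(t^3 - 2*t^2 - 8*t) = (t - 4)^2*(t + 4)*(t^2 + 2*t) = t*(t - 4)^2*(t + 4)*(t + 2)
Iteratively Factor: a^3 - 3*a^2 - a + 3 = (a - 1)*(a^2 - 2*a - 3) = (a - 1)*(a + 1)*(a - 3)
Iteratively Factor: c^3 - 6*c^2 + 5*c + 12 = (c - 3)*(c^2 - 3*c - 4) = (c - 3)*(c + 1)*(c - 4)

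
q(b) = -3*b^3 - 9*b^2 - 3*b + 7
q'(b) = -9*b^2 - 18*b - 3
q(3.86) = -311.21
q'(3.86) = -206.58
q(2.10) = -66.77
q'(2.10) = -80.49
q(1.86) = -49.02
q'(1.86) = -67.62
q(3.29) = -207.12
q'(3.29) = -159.64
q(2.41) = -94.50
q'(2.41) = -98.65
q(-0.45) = 6.80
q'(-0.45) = 3.28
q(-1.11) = 3.34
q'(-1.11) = 5.89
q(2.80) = -137.82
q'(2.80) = -123.96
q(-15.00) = 8152.00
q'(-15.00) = -1758.00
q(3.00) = -164.00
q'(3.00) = -138.00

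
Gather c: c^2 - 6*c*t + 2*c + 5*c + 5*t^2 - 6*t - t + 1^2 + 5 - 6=c^2 + c*(7 - 6*t) + 5*t^2 - 7*t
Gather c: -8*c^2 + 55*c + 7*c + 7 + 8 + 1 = -8*c^2 + 62*c + 16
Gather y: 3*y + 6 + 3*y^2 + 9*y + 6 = 3*y^2 + 12*y + 12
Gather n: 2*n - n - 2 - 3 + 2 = n - 3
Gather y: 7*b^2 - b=7*b^2 - b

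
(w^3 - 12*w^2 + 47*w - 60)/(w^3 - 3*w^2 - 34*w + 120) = (w - 3)/(w + 6)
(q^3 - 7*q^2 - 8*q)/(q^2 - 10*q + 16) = q*(q + 1)/(q - 2)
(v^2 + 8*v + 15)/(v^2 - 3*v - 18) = (v + 5)/(v - 6)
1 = 1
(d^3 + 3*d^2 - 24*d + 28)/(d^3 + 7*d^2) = 1 - 4/d + 4/d^2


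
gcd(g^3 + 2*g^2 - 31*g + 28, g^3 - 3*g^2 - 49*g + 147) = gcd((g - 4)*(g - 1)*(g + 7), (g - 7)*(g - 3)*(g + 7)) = g + 7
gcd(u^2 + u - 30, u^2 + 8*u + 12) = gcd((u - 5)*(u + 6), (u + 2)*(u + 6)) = u + 6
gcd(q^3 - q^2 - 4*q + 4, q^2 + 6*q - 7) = q - 1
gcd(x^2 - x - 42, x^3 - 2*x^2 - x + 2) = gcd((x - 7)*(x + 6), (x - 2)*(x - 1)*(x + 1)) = 1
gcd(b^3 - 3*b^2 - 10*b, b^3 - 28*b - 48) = b + 2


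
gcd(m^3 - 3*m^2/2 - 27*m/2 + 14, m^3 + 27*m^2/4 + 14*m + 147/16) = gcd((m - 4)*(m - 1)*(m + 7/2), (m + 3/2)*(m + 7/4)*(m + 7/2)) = m + 7/2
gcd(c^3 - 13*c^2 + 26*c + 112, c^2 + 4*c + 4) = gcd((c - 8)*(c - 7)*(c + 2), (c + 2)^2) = c + 2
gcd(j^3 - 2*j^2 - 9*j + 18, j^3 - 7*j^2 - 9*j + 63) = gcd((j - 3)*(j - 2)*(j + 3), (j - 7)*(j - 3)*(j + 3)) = j^2 - 9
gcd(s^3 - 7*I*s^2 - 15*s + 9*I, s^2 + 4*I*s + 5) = s - I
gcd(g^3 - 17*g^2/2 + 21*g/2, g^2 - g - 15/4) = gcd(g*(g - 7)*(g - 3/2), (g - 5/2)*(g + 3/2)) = 1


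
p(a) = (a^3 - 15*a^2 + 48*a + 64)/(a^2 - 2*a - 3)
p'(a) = (2 - 2*a)*(a^3 - 15*a^2 + 48*a + 64)/(a^2 - 2*a - 3)^2 + (3*a^2 - 30*a + 48)/(a^2 - 2*a - 3)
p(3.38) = 56.17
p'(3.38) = -172.13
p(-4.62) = -20.90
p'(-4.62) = 0.57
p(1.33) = -26.64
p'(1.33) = -7.96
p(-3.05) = -20.18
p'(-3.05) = 0.32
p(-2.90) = -20.14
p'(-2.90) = 0.28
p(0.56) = -22.69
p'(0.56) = -3.20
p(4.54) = 7.77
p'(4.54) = -9.54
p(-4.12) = -20.63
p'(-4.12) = 0.51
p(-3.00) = -20.17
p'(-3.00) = 0.31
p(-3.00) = -20.17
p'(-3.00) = 0.31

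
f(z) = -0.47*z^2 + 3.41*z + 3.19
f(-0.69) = 0.61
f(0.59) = 5.04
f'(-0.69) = 4.06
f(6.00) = 6.73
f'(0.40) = 3.03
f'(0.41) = 3.02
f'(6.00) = -2.23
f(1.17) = 6.54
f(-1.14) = -1.31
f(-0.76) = 0.33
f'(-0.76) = 4.12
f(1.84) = 7.87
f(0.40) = 4.48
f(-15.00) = -153.71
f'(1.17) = 2.31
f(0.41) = 4.51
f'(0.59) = 2.86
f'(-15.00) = 17.51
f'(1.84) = 1.68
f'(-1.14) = 4.48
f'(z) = 3.41 - 0.94*z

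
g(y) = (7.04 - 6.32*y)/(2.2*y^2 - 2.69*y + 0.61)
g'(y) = (2.69 - 4.4*y)*(7.04 - 6.32*y)/(2.2*y^2 - 2.69*y + 0.61)^2 - 6.32/(2.2*y^2 - 2.69*y + 0.61) = (13.904*y^2 - 30.976*y + 15.0824)/(4.84*y^4 - 11.836*y^3 + 9.9201*y^2 - 3.2818*y + 0.3721)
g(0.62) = -14.72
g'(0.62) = 27.16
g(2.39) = -1.20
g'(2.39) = 0.45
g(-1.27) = 1.99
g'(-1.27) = 1.34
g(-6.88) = 0.41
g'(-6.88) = 0.06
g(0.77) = -13.85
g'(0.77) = -21.34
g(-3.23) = 0.85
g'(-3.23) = 0.25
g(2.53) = -1.13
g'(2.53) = 0.41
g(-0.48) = 4.18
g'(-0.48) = 5.72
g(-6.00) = 0.47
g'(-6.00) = 0.08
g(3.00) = -0.97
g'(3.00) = 0.31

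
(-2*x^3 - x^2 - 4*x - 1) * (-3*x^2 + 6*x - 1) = 6*x^5 - 9*x^4 + 8*x^3 - 20*x^2 - 2*x + 1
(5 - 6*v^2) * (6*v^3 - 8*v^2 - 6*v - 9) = -36*v^5 + 48*v^4 + 66*v^3 + 14*v^2 - 30*v - 45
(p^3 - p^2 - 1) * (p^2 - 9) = p^5 - p^4 - 9*p^3 + 8*p^2 + 9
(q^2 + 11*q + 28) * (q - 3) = q^3 + 8*q^2 - 5*q - 84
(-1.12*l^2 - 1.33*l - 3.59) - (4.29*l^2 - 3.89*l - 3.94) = -5.41*l^2 + 2.56*l + 0.35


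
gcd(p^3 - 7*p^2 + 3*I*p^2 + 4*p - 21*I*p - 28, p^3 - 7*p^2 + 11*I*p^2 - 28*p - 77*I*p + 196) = p^2 + p*(-7 + 4*I) - 28*I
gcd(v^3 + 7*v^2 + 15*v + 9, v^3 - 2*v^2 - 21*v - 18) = v^2 + 4*v + 3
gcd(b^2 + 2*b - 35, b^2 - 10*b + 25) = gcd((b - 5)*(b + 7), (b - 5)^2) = b - 5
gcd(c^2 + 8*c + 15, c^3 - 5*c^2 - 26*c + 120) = c + 5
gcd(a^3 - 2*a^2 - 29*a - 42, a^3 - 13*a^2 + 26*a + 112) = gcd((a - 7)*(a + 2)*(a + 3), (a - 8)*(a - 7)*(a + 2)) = a^2 - 5*a - 14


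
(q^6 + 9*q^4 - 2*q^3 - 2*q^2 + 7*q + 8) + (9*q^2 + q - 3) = q^6 + 9*q^4 - 2*q^3 + 7*q^2 + 8*q + 5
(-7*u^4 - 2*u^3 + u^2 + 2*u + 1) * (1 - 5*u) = 35*u^5 + 3*u^4 - 7*u^3 - 9*u^2 - 3*u + 1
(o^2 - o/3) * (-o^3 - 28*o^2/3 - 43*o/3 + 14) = -o^5 - 9*o^4 - 101*o^3/9 + 169*o^2/9 - 14*o/3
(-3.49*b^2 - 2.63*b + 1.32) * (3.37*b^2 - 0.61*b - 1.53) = -11.7613*b^4 - 6.7342*b^3 + 11.3924*b^2 + 3.2187*b - 2.0196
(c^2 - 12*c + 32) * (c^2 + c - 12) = c^4 - 11*c^3 + 8*c^2 + 176*c - 384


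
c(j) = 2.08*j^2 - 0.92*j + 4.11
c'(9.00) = 36.52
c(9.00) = 164.31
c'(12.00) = 49.00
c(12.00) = 292.59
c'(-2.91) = -13.03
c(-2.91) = 24.40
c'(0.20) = -0.09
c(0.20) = 4.01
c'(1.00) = 3.24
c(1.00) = 5.27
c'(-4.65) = -20.26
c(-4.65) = 53.36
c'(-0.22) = -1.84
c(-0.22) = 4.41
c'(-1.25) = -6.12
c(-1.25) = 8.51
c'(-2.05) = -9.45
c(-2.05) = 14.74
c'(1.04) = 3.41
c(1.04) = 5.40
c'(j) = 4.16*j - 0.92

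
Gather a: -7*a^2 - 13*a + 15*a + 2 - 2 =-7*a^2 + 2*a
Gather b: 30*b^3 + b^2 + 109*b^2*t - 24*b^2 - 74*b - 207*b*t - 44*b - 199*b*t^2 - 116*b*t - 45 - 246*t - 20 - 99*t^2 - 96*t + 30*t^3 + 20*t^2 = 30*b^3 + b^2*(109*t - 23) + b*(-199*t^2 - 323*t - 118) + 30*t^3 - 79*t^2 - 342*t - 65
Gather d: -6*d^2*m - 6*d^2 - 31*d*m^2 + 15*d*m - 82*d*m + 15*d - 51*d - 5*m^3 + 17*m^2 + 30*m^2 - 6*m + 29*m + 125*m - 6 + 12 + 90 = d^2*(-6*m - 6) + d*(-31*m^2 - 67*m - 36) - 5*m^3 + 47*m^2 + 148*m + 96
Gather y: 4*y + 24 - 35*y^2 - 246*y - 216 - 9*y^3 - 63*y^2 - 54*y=-9*y^3 - 98*y^2 - 296*y - 192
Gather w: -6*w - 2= -6*w - 2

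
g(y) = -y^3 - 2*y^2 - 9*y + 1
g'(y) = -3*y^2 - 4*y - 9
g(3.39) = -91.45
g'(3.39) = -57.04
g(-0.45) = 4.74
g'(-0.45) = -7.81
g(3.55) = -100.89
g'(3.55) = -61.01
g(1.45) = -19.30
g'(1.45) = -21.11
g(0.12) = -0.11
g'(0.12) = -9.52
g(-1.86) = 17.26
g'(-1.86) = -11.94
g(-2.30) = 23.29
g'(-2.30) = -15.67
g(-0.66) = 6.36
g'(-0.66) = -7.67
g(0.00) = 1.00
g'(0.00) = -9.00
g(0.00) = 1.00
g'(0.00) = -9.00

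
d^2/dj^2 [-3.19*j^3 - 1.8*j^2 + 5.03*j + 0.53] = -19.14*j - 3.6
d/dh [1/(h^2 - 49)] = -2*h/(h^2 - 49)^2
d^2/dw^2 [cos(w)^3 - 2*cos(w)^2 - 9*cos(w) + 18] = 33*cos(w)/4 + 4*cos(2*w) - 9*cos(3*w)/4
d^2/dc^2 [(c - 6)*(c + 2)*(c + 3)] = 6*c - 2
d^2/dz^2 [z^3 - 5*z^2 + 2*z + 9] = 6*z - 10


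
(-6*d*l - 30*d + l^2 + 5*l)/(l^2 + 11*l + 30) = (-6*d + l)/(l + 6)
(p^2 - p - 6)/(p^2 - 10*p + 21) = (p + 2)/(p - 7)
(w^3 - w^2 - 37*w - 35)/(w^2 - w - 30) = (w^2 - 6*w - 7)/(w - 6)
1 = 1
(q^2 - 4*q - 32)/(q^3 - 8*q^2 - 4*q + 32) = (q + 4)/(q^2 - 4)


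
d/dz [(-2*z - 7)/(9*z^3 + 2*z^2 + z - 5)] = (-18*z^3 - 4*z^2 - 2*z + (2*z + 7)*(27*z^2 + 4*z + 1) + 10)/(9*z^3 + 2*z^2 + z - 5)^2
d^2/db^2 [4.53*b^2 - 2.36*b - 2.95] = 9.06000000000000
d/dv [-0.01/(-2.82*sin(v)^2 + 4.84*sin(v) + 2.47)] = (0.0484 - 0.0564*sin(v))*cos(v)/(-2.82*sin(v)^2 + 4.84*sin(v) + 2.47)^2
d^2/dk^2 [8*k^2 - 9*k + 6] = 16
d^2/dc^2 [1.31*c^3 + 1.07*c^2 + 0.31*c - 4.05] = 7.86*c + 2.14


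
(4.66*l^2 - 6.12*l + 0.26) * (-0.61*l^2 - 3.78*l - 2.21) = -2.8426*l^4 - 13.8816*l^3 + 12.6764*l^2 + 12.5424*l - 0.5746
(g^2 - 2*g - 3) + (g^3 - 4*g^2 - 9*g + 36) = g^3 - 3*g^2 - 11*g + 33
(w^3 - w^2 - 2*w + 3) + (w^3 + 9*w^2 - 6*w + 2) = 2*w^3 + 8*w^2 - 8*w + 5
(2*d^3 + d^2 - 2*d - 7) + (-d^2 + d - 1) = 2*d^3 - d - 8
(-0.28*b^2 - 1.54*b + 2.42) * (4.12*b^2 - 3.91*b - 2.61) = -1.1536*b^4 - 5.25*b^3 + 16.7226*b^2 - 5.4428*b - 6.3162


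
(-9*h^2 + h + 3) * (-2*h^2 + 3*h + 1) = 18*h^4 - 29*h^3 - 12*h^2 + 10*h + 3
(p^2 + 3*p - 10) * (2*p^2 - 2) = 2*p^4 + 6*p^3 - 22*p^2 - 6*p + 20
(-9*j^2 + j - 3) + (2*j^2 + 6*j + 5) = -7*j^2 + 7*j + 2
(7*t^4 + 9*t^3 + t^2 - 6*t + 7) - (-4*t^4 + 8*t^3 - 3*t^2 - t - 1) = 11*t^4 + t^3 + 4*t^2 - 5*t + 8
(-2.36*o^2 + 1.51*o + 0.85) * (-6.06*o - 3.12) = 14.3016*o^3 - 1.7874*o^2 - 9.8622*o - 2.652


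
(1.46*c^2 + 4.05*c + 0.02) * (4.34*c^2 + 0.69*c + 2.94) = 6.3364*c^4 + 18.5844*c^3 + 7.1737*c^2 + 11.9208*c + 0.0588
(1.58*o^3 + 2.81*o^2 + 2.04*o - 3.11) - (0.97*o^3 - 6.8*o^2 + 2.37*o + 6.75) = 0.61*o^3 + 9.61*o^2 - 0.33*o - 9.86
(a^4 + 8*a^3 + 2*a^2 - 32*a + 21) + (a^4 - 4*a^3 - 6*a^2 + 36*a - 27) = 2*a^4 + 4*a^3 - 4*a^2 + 4*a - 6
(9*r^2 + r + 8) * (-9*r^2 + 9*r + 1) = -81*r^4 + 72*r^3 - 54*r^2 + 73*r + 8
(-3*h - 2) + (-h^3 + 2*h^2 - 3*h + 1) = -h^3 + 2*h^2 - 6*h - 1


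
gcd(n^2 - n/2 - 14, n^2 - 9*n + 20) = n - 4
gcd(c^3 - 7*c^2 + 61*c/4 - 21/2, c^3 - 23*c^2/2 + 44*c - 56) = c - 7/2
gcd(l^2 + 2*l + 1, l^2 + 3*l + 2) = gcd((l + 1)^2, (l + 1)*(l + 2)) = l + 1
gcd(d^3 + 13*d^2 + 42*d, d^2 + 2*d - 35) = d + 7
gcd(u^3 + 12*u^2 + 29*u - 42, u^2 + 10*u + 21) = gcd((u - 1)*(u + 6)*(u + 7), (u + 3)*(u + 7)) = u + 7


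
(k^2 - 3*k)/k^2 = (k - 3)/k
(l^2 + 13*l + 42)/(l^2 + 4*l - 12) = (l + 7)/(l - 2)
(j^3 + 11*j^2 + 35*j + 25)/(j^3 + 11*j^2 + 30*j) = (j^2 + 6*j + 5)/(j*(j + 6))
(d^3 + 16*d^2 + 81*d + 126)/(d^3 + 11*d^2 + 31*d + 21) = (d + 6)/(d + 1)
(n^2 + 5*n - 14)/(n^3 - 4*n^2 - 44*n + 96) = (n + 7)/(n^2 - 2*n - 48)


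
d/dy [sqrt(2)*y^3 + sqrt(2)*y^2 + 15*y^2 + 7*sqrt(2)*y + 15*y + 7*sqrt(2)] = 3*sqrt(2)*y^2 + 2*sqrt(2)*y + 30*y + 7*sqrt(2) + 15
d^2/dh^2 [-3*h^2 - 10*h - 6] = -6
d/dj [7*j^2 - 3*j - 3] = 14*j - 3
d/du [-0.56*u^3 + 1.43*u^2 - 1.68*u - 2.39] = -1.68*u^2 + 2.86*u - 1.68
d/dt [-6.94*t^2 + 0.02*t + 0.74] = 0.02 - 13.88*t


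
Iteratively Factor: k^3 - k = (k + 1)*(k^2 - k) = k*(k + 1)*(k - 1)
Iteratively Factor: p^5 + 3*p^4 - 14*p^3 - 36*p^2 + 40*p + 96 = (p - 3)*(p^4 + 6*p^3 + 4*p^2 - 24*p - 32) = (p - 3)*(p + 4)*(p^3 + 2*p^2 - 4*p - 8) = (p - 3)*(p - 2)*(p + 4)*(p^2 + 4*p + 4) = (p - 3)*(p - 2)*(p + 2)*(p + 4)*(p + 2)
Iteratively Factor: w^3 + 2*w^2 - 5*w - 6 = (w - 2)*(w^2 + 4*w + 3) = (w - 2)*(w + 3)*(w + 1)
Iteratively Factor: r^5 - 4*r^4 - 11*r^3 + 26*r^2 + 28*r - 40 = (r + 2)*(r^4 - 6*r^3 + r^2 + 24*r - 20) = (r + 2)^2*(r^3 - 8*r^2 + 17*r - 10) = (r - 5)*(r + 2)^2*(r^2 - 3*r + 2) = (r - 5)*(r - 2)*(r + 2)^2*(r - 1)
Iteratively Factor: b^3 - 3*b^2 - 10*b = (b + 2)*(b^2 - 5*b) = b*(b + 2)*(b - 5)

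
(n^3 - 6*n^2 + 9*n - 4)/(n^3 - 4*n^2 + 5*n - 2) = (n - 4)/(n - 2)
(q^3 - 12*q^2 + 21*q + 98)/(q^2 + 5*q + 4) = (q^3 - 12*q^2 + 21*q + 98)/(q^2 + 5*q + 4)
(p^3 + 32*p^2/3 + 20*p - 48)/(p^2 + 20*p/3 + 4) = (3*p^2 + 14*p - 24)/(3*p + 2)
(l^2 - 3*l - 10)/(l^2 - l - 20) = (l + 2)/(l + 4)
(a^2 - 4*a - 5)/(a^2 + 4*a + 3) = (a - 5)/(a + 3)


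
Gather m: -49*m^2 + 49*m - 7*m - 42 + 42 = -49*m^2 + 42*m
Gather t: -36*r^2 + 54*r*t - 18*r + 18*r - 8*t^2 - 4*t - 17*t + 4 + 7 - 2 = -36*r^2 - 8*t^2 + t*(54*r - 21) + 9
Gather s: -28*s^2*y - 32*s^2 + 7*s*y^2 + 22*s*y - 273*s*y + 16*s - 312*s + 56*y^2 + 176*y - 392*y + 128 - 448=s^2*(-28*y - 32) + s*(7*y^2 - 251*y - 296) + 56*y^2 - 216*y - 320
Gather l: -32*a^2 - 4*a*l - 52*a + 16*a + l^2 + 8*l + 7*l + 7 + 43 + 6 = -32*a^2 - 36*a + l^2 + l*(15 - 4*a) + 56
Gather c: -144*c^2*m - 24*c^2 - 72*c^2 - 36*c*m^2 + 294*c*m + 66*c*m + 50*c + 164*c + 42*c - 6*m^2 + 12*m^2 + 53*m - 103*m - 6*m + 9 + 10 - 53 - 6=c^2*(-144*m - 96) + c*(-36*m^2 + 360*m + 256) + 6*m^2 - 56*m - 40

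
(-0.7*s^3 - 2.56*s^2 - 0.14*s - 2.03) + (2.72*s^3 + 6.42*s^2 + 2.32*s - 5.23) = 2.02*s^3 + 3.86*s^2 + 2.18*s - 7.26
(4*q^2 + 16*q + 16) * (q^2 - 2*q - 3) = 4*q^4 + 8*q^3 - 28*q^2 - 80*q - 48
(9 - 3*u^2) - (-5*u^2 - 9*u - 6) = 2*u^2 + 9*u + 15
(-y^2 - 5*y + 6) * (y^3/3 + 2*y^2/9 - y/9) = -y^5/3 - 17*y^4/9 + y^3 + 17*y^2/9 - 2*y/3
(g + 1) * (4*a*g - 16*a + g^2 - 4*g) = 4*a*g^2 - 12*a*g - 16*a + g^3 - 3*g^2 - 4*g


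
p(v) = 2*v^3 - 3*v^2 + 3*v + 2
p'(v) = 6*v^2 - 6*v + 3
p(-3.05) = -91.80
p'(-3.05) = 77.12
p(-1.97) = -30.84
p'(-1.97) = 38.11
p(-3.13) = -98.11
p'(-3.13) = 80.56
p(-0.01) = 1.97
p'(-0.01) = 3.06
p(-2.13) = -37.33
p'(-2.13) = 43.00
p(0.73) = 3.37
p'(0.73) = 1.82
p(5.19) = 216.36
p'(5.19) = 133.48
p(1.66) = 7.86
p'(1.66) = 9.57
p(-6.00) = -556.00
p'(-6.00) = 255.00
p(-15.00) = -7468.00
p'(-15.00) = 1443.00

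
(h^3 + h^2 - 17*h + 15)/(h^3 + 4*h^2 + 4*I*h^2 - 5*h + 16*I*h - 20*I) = (h - 3)/(h + 4*I)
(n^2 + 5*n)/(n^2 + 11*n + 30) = n/(n + 6)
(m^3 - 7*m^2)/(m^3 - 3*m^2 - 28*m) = m/(m + 4)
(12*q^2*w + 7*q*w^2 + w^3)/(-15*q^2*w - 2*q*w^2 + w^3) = (-4*q - w)/(5*q - w)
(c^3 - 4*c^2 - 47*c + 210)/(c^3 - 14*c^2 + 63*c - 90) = (c + 7)/(c - 3)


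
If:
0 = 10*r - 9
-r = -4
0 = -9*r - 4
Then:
No Solution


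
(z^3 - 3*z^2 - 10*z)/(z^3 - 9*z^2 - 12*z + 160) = z*(z + 2)/(z^2 - 4*z - 32)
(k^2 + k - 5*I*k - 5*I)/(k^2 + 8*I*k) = (k^2 + k - 5*I*k - 5*I)/(k*(k + 8*I))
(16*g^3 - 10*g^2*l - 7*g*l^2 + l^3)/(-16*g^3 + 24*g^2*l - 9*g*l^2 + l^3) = (-16*g^2 - 6*g*l + l^2)/(16*g^2 - 8*g*l + l^2)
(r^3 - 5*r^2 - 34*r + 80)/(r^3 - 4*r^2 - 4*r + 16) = (r^2 - 3*r - 40)/(r^2 - 2*r - 8)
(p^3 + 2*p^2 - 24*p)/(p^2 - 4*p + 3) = p*(p^2 + 2*p - 24)/(p^2 - 4*p + 3)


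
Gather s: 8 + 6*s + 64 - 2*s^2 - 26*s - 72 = -2*s^2 - 20*s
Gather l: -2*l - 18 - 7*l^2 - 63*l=-7*l^2 - 65*l - 18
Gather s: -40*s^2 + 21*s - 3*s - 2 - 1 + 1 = -40*s^2 + 18*s - 2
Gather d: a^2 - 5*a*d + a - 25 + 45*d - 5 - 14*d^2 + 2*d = a^2 + a - 14*d^2 + d*(47 - 5*a) - 30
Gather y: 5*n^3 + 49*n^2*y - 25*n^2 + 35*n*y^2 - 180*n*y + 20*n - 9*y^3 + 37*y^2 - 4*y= 5*n^3 - 25*n^2 + 20*n - 9*y^3 + y^2*(35*n + 37) + y*(49*n^2 - 180*n - 4)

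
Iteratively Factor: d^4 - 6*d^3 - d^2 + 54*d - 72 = (d - 4)*(d^3 - 2*d^2 - 9*d + 18) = (d - 4)*(d + 3)*(d^2 - 5*d + 6) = (d - 4)*(d - 2)*(d + 3)*(d - 3)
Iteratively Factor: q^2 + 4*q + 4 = (q + 2)*(q + 2)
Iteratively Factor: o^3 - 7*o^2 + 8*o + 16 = (o - 4)*(o^2 - 3*o - 4) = (o - 4)*(o + 1)*(o - 4)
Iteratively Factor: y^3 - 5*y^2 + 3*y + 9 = (y + 1)*(y^2 - 6*y + 9) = (y - 3)*(y + 1)*(y - 3)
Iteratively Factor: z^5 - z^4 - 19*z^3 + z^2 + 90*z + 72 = (z - 4)*(z^4 + 3*z^3 - 7*z^2 - 27*z - 18) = (z - 4)*(z + 1)*(z^3 + 2*z^2 - 9*z - 18) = (z - 4)*(z + 1)*(z + 2)*(z^2 - 9) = (z - 4)*(z - 3)*(z + 1)*(z + 2)*(z + 3)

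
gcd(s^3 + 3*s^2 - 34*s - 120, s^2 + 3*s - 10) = s + 5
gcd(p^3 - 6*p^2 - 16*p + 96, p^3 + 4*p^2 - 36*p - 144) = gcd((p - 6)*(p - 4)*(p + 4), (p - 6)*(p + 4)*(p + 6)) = p^2 - 2*p - 24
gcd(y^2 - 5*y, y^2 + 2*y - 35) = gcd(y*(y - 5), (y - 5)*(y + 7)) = y - 5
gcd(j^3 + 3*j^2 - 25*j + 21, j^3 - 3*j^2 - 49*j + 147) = j^2 + 4*j - 21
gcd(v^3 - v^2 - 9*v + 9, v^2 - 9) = v^2 - 9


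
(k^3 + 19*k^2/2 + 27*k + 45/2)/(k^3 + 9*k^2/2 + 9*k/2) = (k + 5)/k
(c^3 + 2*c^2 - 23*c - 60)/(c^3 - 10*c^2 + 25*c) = (c^2 + 7*c + 12)/(c*(c - 5))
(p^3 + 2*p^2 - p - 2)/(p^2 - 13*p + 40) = (p^3 + 2*p^2 - p - 2)/(p^2 - 13*p + 40)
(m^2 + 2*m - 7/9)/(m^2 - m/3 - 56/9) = (3*m - 1)/(3*m - 8)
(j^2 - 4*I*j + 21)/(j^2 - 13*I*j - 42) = (j + 3*I)/(j - 6*I)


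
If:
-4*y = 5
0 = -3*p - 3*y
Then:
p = 5/4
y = -5/4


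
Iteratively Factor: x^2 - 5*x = (x - 5)*(x)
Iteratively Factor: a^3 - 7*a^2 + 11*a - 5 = (a - 1)*(a^2 - 6*a + 5) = (a - 1)^2*(a - 5)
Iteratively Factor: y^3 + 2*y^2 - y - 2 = (y + 1)*(y^2 + y - 2) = (y + 1)*(y + 2)*(y - 1)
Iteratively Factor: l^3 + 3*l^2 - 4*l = (l + 4)*(l^2 - l) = (l - 1)*(l + 4)*(l)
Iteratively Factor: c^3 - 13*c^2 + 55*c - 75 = (c - 3)*(c^2 - 10*c + 25) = (c - 5)*(c - 3)*(c - 5)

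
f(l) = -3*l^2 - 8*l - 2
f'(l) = -6*l - 8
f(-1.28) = 3.32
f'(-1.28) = -0.32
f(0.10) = -2.83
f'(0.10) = -8.60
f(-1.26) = 3.32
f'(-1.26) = -0.44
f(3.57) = -68.79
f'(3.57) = -29.42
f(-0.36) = 0.49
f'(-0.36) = -5.84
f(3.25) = -59.69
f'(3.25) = -27.50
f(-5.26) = -42.92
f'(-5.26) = 23.56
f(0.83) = -10.71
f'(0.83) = -12.98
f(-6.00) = -62.00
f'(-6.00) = 28.00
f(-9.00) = -173.00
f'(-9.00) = 46.00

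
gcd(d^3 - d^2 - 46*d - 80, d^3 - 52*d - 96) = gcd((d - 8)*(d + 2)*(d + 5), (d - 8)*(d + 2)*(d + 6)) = d^2 - 6*d - 16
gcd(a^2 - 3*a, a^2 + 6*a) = a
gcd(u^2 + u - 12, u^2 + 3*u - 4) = u + 4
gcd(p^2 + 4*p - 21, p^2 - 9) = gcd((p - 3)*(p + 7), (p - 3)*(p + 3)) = p - 3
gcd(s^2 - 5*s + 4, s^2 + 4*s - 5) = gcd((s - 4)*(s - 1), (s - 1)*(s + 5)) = s - 1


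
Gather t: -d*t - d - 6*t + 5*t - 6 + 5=-d + t*(-d - 1) - 1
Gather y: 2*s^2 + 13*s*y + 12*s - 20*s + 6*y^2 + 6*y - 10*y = 2*s^2 - 8*s + 6*y^2 + y*(13*s - 4)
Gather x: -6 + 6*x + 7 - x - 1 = 5*x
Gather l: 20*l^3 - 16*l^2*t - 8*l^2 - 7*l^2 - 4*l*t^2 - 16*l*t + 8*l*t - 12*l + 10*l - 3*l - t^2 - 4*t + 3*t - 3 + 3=20*l^3 + l^2*(-16*t - 15) + l*(-4*t^2 - 8*t - 5) - t^2 - t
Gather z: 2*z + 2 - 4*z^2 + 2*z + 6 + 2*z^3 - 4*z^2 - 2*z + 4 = 2*z^3 - 8*z^2 + 2*z + 12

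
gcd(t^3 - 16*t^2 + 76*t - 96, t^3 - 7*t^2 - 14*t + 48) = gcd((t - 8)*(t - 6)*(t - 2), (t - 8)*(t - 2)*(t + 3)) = t^2 - 10*t + 16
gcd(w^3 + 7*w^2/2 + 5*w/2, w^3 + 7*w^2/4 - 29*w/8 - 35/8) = w^2 + 7*w/2 + 5/2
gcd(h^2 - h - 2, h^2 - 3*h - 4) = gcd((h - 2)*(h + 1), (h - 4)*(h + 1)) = h + 1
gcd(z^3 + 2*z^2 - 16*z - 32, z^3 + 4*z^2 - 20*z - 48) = z^2 - 2*z - 8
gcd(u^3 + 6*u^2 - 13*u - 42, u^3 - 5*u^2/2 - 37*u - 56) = u + 2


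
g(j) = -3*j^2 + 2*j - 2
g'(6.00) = -34.00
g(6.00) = -98.00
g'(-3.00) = 20.00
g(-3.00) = -35.00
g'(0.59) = -1.54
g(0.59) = -1.86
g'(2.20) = -11.20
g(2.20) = -12.12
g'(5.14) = -28.84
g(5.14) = -70.98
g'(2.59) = -13.54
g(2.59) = -16.94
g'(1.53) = -7.18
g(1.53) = -5.96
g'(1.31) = -5.86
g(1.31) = -4.53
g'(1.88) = -9.28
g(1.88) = -8.84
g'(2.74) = -14.44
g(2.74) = -19.04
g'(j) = 2 - 6*j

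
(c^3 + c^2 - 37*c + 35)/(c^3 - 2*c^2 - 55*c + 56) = (c - 5)/(c - 8)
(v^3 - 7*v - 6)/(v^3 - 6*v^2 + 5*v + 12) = (v + 2)/(v - 4)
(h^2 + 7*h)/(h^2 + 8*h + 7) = h/(h + 1)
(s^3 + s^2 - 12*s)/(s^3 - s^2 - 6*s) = (s + 4)/(s + 2)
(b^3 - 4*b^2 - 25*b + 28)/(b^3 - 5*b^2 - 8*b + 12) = (b^2 - 3*b - 28)/(b^2 - 4*b - 12)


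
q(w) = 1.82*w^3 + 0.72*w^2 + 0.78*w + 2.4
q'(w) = 5.46*w^2 + 1.44*w + 0.78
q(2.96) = 58.22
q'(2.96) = 52.88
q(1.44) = 10.45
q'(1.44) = 14.18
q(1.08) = 6.37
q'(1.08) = 8.70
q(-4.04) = -109.01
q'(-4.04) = 84.08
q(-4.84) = -190.86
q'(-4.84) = 121.71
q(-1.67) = -5.37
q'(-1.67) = 13.60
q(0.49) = 3.17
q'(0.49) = 2.80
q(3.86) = 120.81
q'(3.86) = 87.69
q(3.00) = 60.36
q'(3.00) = 54.24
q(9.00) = 1394.52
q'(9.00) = 456.00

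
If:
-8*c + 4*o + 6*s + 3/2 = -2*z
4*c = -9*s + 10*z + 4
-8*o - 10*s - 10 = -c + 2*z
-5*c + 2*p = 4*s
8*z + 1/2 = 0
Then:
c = -459/1144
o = -9043/4576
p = 237/2288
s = 633/1144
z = -1/16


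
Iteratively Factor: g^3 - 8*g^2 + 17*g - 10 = (g - 1)*(g^2 - 7*g + 10) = (g - 5)*(g - 1)*(g - 2)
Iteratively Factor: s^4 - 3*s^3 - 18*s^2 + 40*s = (s - 5)*(s^3 + 2*s^2 - 8*s) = (s - 5)*(s - 2)*(s^2 + 4*s) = (s - 5)*(s - 2)*(s + 4)*(s)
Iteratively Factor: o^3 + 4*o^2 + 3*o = (o + 1)*(o^2 + 3*o) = (o + 1)*(o + 3)*(o)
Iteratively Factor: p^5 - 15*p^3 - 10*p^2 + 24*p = (p - 1)*(p^4 + p^3 - 14*p^2 - 24*p) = (p - 1)*(p + 3)*(p^3 - 2*p^2 - 8*p) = (p - 4)*(p - 1)*(p + 3)*(p^2 + 2*p) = p*(p - 4)*(p - 1)*(p + 3)*(p + 2)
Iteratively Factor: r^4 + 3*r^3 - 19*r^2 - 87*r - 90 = (r + 3)*(r^3 - 19*r - 30) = (r + 2)*(r + 3)*(r^2 - 2*r - 15) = (r - 5)*(r + 2)*(r + 3)*(r + 3)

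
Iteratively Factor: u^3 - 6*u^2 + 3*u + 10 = (u - 2)*(u^2 - 4*u - 5) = (u - 5)*(u - 2)*(u + 1)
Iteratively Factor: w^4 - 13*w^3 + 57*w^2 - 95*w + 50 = (w - 2)*(w^3 - 11*w^2 + 35*w - 25) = (w - 2)*(w - 1)*(w^2 - 10*w + 25) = (w - 5)*(w - 2)*(w - 1)*(w - 5)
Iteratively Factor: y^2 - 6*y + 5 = (y - 5)*(y - 1)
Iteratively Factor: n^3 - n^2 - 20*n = (n)*(n^2 - n - 20) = n*(n - 5)*(n + 4)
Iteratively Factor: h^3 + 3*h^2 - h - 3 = (h - 1)*(h^2 + 4*h + 3) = (h - 1)*(h + 3)*(h + 1)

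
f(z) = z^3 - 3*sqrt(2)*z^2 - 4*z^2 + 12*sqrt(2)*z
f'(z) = 3*z^2 - 6*sqrt(2)*z - 8*z + 12*sqrt(2)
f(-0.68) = -15.67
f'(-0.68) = 29.57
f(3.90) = 0.13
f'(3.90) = -1.69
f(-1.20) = -33.96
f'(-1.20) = 41.07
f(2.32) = 7.49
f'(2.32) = -5.13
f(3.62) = 0.86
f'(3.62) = -3.39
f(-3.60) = -214.57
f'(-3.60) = 115.20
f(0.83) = 8.98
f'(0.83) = 5.35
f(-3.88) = -248.34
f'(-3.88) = 126.10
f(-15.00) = -5484.15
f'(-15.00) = 939.25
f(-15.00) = -5484.15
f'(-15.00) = 939.25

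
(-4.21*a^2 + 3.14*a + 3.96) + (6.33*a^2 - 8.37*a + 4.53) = 2.12*a^2 - 5.23*a + 8.49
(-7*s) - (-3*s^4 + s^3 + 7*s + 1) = 3*s^4 - s^3 - 14*s - 1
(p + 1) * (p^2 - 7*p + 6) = p^3 - 6*p^2 - p + 6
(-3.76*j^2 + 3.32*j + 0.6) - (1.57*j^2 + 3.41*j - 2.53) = -5.33*j^2 - 0.0900000000000003*j + 3.13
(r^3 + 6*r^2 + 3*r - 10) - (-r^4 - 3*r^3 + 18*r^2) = r^4 + 4*r^3 - 12*r^2 + 3*r - 10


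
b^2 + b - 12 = (b - 3)*(b + 4)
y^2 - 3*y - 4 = (y - 4)*(y + 1)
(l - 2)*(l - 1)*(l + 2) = l^3 - l^2 - 4*l + 4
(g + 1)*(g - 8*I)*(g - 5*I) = g^3 + g^2 - 13*I*g^2 - 40*g - 13*I*g - 40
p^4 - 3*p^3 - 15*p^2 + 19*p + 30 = (p - 5)*(p - 2)*(p + 1)*(p + 3)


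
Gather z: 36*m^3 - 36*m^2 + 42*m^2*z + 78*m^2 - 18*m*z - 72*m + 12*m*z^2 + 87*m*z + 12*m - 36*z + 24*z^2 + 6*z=36*m^3 + 42*m^2 - 60*m + z^2*(12*m + 24) + z*(42*m^2 + 69*m - 30)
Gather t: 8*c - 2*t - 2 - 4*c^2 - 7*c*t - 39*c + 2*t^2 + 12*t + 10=-4*c^2 - 31*c + 2*t^2 + t*(10 - 7*c) + 8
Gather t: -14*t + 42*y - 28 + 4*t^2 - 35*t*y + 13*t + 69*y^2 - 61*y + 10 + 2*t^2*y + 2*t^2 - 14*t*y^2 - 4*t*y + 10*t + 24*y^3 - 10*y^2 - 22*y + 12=t^2*(2*y + 6) + t*(-14*y^2 - 39*y + 9) + 24*y^3 + 59*y^2 - 41*y - 6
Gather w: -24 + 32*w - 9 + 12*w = 44*w - 33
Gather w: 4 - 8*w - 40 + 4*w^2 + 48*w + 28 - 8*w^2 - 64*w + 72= -4*w^2 - 24*w + 64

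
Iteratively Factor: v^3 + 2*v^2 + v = (v + 1)*(v^2 + v) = (v + 1)^2*(v)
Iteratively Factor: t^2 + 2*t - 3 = (t - 1)*(t + 3)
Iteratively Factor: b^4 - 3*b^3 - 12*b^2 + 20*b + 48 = (b + 2)*(b^3 - 5*b^2 - 2*b + 24) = (b + 2)^2*(b^2 - 7*b + 12) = (b - 4)*(b + 2)^2*(b - 3)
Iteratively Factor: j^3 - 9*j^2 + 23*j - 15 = (j - 5)*(j^2 - 4*j + 3) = (j - 5)*(j - 1)*(j - 3)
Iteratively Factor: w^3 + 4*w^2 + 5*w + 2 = (w + 1)*(w^2 + 3*w + 2) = (w + 1)^2*(w + 2)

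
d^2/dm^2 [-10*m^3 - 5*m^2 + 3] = -60*m - 10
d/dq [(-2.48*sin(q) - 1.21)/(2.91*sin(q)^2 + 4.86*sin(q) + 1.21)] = (7.2168*sin(q)^2 + 7.0422*sin(q) + 2.8798)*cos(q)/(8.4681*sin(q)^4 + 28.2852*sin(q)^3 + 30.6618*sin(q)^2 + 11.7612*sin(q) + 1.4641)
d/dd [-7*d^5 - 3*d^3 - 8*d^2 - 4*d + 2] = -35*d^4 - 9*d^2 - 16*d - 4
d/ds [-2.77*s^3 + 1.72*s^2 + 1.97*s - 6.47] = -8.31*s^2 + 3.44*s + 1.97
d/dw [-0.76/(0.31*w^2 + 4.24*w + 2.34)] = (0.4712*w + 3.2224)/(0.31*w^2 + 4.24*w + 2.34)^2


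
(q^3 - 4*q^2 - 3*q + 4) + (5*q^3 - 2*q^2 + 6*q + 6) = 6*q^3 - 6*q^2 + 3*q + 10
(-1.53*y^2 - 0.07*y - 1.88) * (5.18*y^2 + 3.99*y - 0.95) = -7.9254*y^4 - 6.4673*y^3 - 8.5642*y^2 - 7.4347*y + 1.786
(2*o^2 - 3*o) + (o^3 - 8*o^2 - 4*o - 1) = o^3 - 6*o^2 - 7*o - 1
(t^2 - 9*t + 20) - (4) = t^2 - 9*t + 16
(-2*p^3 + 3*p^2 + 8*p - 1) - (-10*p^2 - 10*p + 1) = -2*p^3 + 13*p^2 + 18*p - 2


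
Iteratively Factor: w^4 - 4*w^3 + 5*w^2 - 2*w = (w - 1)*(w^3 - 3*w^2 + 2*w) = (w - 1)^2*(w^2 - 2*w) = w*(w - 1)^2*(w - 2)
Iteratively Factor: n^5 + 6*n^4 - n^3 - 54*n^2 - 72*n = (n + 2)*(n^4 + 4*n^3 - 9*n^2 - 36*n) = (n + 2)*(n + 3)*(n^3 + n^2 - 12*n) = (n + 2)*(n + 3)*(n + 4)*(n^2 - 3*n) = n*(n + 2)*(n + 3)*(n + 4)*(n - 3)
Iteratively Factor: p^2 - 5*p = (p)*(p - 5)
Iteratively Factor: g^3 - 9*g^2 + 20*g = (g)*(g^2 - 9*g + 20) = g*(g - 5)*(g - 4)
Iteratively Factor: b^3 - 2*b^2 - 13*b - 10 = (b - 5)*(b^2 + 3*b + 2) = (b - 5)*(b + 1)*(b + 2)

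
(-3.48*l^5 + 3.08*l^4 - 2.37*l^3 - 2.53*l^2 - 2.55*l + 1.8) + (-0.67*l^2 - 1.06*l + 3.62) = -3.48*l^5 + 3.08*l^4 - 2.37*l^3 - 3.2*l^2 - 3.61*l + 5.42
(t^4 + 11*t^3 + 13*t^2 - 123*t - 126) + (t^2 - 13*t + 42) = t^4 + 11*t^3 + 14*t^2 - 136*t - 84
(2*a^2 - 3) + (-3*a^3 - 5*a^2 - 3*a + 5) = -3*a^3 - 3*a^2 - 3*a + 2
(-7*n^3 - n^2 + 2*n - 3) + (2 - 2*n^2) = -7*n^3 - 3*n^2 + 2*n - 1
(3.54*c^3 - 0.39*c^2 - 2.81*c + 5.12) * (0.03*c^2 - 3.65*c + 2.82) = 0.1062*c^5 - 12.9327*c^4 + 11.322*c^3 + 9.3103*c^2 - 26.6122*c + 14.4384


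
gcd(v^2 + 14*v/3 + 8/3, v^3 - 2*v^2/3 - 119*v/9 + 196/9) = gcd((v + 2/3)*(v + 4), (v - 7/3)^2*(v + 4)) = v + 4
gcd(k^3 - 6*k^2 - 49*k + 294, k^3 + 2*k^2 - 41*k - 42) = k^2 + k - 42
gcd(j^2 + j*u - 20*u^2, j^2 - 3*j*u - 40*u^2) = j + 5*u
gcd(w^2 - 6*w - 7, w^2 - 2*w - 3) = w + 1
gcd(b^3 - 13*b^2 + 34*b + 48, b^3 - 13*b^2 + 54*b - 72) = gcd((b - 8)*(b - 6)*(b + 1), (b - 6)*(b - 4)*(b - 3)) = b - 6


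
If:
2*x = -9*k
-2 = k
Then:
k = -2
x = 9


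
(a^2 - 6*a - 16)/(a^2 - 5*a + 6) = (a^2 - 6*a - 16)/(a^2 - 5*a + 6)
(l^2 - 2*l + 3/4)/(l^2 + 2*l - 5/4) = (2*l - 3)/(2*l + 5)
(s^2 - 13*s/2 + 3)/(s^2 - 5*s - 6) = (s - 1/2)/(s + 1)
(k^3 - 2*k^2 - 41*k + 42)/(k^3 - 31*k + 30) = (k - 7)/(k - 5)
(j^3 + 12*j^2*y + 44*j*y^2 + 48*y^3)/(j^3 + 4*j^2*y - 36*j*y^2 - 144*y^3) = (-j - 2*y)/(-j + 6*y)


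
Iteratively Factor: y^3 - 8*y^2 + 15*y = (y - 3)*(y^2 - 5*y) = y*(y - 3)*(y - 5)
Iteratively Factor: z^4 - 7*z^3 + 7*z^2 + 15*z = (z - 5)*(z^3 - 2*z^2 - 3*z) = (z - 5)*(z + 1)*(z^2 - 3*z) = (z - 5)*(z - 3)*(z + 1)*(z)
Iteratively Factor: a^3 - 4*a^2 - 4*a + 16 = (a - 2)*(a^2 - 2*a - 8) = (a - 4)*(a - 2)*(a + 2)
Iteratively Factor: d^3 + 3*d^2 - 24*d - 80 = (d + 4)*(d^2 - d - 20) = (d - 5)*(d + 4)*(d + 4)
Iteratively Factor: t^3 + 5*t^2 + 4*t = (t)*(t^2 + 5*t + 4) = t*(t + 1)*(t + 4)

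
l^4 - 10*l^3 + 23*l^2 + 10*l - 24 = (l - 6)*(l - 4)*(l - 1)*(l + 1)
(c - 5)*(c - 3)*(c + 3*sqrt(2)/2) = c^3 - 8*c^2 + 3*sqrt(2)*c^2/2 - 12*sqrt(2)*c + 15*c + 45*sqrt(2)/2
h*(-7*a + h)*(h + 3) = -7*a*h^2 - 21*a*h + h^3 + 3*h^2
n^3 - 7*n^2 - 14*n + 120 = (n - 6)*(n - 5)*(n + 4)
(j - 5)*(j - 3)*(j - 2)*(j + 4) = j^4 - 6*j^3 - 9*j^2 + 94*j - 120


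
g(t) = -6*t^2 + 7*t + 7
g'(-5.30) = 70.60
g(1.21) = 6.69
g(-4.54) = -148.45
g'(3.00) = -29.00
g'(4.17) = -43.04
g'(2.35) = -21.20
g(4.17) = -68.14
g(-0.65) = -0.08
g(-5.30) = -198.64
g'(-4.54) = 61.48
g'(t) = 7 - 12*t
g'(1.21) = -7.52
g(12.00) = -773.00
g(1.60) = 2.84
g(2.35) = -9.69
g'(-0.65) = 14.80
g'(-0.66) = 14.92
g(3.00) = -26.00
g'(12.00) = -137.00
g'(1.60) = -12.20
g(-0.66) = -0.23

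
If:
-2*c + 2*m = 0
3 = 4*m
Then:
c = 3/4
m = 3/4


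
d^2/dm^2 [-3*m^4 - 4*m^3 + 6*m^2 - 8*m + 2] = -36*m^2 - 24*m + 12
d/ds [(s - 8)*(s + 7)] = 2*s - 1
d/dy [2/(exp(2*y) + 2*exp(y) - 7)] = -4*(exp(y) + 1)*exp(y)/(exp(2*y) + 2*exp(y) - 7)^2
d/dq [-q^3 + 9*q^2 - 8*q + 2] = -3*q^2 + 18*q - 8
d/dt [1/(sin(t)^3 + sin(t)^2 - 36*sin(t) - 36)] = (-3*sin(t)^2 - 2*sin(t) + 36)*cos(t)/(sin(t)^3 + sin(t)^2 - 36*sin(t) - 36)^2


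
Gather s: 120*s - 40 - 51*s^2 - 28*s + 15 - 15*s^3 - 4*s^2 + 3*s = -15*s^3 - 55*s^2 + 95*s - 25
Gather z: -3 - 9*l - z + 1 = -9*l - z - 2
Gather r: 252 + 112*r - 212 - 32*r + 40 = 80*r + 80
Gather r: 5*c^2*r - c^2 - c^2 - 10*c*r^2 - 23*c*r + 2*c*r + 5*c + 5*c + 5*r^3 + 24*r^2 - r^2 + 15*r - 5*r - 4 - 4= -2*c^2 + 10*c + 5*r^3 + r^2*(23 - 10*c) + r*(5*c^2 - 21*c + 10) - 8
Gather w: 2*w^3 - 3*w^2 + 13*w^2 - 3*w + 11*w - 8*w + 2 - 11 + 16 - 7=2*w^3 + 10*w^2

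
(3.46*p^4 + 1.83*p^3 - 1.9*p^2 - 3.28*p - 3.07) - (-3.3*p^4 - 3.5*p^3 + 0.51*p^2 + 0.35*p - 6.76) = 6.76*p^4 + 5.33*p^3 - 2.41*p^2 - 3.63*p + 3.69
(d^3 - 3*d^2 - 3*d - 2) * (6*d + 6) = 6*d^4 - 12*d^3 - 36*d^2 - 30*d - 12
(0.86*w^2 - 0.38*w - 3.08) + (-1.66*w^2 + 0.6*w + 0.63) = -0.8*w^2 + 0.22*w - 2.45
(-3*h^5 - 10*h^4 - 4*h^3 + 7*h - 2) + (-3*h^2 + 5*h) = -3*h^5 - 10*h^4 - 4*h^3 - 3*h^2 + 12*h - 2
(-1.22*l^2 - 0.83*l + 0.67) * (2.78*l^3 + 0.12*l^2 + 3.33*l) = -3.3916*l^5 - 2.4538*l^4 - 2.2996*l^3 - 2.6835*l^2 + 2.2311*l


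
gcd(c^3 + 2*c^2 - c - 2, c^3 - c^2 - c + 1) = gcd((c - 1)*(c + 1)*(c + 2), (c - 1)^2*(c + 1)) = c^2 - 1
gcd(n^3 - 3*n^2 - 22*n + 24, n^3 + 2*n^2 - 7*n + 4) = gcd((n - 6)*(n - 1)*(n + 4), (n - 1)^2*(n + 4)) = n^2 + 3*n - 4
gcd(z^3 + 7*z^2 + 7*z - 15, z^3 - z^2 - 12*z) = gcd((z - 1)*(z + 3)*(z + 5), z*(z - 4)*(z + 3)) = z + 3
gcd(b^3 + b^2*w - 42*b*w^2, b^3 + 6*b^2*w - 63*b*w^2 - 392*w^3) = b + 7*w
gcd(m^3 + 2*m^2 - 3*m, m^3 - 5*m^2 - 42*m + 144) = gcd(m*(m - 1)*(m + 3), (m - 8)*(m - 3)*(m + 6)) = 1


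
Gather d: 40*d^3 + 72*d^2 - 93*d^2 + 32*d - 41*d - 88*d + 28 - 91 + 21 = 40*d^3 - 21*d^2 - 97*d - 42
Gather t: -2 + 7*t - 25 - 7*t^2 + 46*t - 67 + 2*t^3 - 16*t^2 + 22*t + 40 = 2*t^3 - 23*t^2 + 75*t - 54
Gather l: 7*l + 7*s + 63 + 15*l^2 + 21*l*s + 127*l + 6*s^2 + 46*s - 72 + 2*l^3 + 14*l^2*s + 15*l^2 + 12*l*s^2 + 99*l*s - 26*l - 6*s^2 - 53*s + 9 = 2*l^3 + l^2*(14*s + 30) + l*(12*s^2 + 120*s + 108)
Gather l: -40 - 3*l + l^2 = l^2 - 3*l - 40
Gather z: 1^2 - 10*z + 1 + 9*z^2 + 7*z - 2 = 9*z^2 - 3*z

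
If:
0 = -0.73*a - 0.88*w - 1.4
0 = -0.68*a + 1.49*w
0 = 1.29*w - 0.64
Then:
No Solution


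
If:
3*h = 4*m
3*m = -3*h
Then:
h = 0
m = 0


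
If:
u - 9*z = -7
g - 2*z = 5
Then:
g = 2*z + 5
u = 9*z - 7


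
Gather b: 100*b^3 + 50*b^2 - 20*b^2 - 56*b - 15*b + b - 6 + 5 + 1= 100*b^3 + 30*b^2 - 70*b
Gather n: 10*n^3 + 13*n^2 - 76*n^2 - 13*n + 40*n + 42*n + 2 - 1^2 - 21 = 10*n^3 - 63*n^2 + 69*n - 20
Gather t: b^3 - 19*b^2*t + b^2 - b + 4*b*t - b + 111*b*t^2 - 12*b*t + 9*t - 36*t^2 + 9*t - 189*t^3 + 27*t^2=b^3 + b^2 - 2*b - 189*t^3 + t^2*(111*b - 9) + t*(-19*b^2 - 8*b + 18)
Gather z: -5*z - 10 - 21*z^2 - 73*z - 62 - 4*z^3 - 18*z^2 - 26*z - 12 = -4*z^3 - 39*z^2 - 104*z - 84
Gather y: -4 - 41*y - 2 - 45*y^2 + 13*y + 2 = -45*y^2 - 28*y - 4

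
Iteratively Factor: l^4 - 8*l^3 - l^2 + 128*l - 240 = (l - 5)*(l^3 - 3*l^2 - 16*l + 48) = (l - 5)*(l - 4)*(l^2 + l - 12) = (l - 5)*(l - 4)*(l + 4)*(l - 3)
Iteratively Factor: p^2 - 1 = (p + 1)*(p - 1)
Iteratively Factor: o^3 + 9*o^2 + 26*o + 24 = (o + 2)*(o^2 + 7*o + 12) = (o + 2)*(o + 3)*(o + 4)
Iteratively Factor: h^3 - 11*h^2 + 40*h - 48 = (h - 4)*(h^2 - 7*h + 12) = (h - 4)^2*(h - 3)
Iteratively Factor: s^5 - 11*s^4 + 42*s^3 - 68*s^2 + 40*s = (s - 2)*(s^4 - 9*s^3 + 24*s^2 - 20*s) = s*(s - 2)*(s^3 - 9*s^2 + 24*s - 20) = s*(s - 2)^2*(s^2 - 7*s + 10) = s*(s - 5)*(s - 2)^2*(s - 2)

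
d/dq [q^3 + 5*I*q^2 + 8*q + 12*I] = 3*q^2 + 10*I*q + 8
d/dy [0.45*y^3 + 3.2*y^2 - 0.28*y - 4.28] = 1.35*y^2 + 6.4*y - 0.28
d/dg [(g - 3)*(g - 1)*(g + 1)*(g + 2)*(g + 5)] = 5*g^4 + 16*g^3 - 36*g^2 - 68*g + 11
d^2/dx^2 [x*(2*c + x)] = 2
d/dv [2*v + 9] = 2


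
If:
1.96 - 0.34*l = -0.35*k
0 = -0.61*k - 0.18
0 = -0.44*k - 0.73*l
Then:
No Solution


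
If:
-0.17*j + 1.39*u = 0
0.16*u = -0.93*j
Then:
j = 0.00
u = 0.00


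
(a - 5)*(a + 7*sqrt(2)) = a^2 - 5*a + 7*sqrt(2)*a - 35*sqrt(2)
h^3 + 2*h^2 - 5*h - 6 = (h - 2)*(h + 1)*(h + 3)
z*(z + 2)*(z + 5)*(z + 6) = z^4 + 13*z^3 + 52*z^2 + 60*z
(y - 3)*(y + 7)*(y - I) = y^3 + 4*y^2 - I*y^2 - 21*y - 4*I*y + 21*I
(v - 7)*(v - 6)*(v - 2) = v^3 - 15*v^2 + 68*v - 84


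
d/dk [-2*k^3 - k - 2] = -6*k^2 - 1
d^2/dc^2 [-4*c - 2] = 0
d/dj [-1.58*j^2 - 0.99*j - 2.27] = -3.16*j - 0.99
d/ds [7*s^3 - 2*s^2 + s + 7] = 21*s^2 - 4*s + 1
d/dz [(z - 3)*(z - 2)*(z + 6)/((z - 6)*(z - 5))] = (z^4 - 22*z^3 + 103*z^2 - 12*z - 324)/(z^4 - 22*z^3 + 181*z^2 - 660*z + 900)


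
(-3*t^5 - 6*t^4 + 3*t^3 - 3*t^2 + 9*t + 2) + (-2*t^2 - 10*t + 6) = -3*t^5 - 6*t^4 + 3*t^3 - 5*t^2 - t + 8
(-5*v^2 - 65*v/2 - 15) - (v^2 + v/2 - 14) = -6*v^2 - 33*v - 1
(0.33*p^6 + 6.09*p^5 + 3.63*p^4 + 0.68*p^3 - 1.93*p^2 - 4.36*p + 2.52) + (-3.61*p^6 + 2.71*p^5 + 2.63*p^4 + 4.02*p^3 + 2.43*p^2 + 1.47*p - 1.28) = -3.28*p^6 + 8.8*p^5 + 6.26*p^4 + 4.7*p^3 + 0.5*p^2 - 2.89*p + 1.24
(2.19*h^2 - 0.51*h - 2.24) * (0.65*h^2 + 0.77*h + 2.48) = 1.4235*h^4 + 1.3548*h^3 + 3.5825*h^2 - 2.9896*h - 5.5552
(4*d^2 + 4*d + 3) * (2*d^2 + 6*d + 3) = 8*d^4 + 32*d^3 + 42*d^2 + 30*d + 9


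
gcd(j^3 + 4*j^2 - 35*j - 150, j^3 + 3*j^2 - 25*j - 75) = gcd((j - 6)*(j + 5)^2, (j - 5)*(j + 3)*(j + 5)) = j + 5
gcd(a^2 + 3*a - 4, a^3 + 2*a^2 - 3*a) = a - 1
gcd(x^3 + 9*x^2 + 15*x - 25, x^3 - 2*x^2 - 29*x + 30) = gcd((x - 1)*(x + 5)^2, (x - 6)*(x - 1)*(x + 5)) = x^2 + 4*x - 5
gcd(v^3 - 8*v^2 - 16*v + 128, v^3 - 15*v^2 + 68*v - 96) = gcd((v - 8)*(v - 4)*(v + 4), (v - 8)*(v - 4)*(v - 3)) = v^2 - 12*v + 32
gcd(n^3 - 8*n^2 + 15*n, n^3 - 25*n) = n^2 - 5*n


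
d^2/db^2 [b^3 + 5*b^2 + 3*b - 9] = 6*b + 10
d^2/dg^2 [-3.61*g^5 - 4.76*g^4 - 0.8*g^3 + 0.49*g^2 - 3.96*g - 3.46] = -72.2*g^3 - 57.12*g^2 - 4.8*g + 0.98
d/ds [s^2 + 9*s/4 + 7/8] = 2*s + 9/4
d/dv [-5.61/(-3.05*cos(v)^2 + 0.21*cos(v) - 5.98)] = (34.221*cos(v) - 1.1781)*sin(v)/(3.05*cos(v)^2 - 0.21*cos(v) + 5.98)^2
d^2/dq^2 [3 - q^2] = -2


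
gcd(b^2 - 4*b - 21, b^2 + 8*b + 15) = b + 3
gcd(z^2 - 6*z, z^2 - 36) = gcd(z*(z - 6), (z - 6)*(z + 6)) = z - 6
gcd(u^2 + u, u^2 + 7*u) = u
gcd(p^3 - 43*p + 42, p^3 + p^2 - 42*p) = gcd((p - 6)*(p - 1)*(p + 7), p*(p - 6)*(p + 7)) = p^2 + p - 42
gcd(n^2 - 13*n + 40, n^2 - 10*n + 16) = n - 8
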